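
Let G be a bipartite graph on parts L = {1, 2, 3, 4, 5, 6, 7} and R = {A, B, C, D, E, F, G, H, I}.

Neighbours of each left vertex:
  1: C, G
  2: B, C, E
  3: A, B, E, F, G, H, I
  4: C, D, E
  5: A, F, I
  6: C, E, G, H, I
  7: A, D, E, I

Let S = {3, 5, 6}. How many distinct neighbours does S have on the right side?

The union of neighbours of {3, 5, 6} is {A, B, C, E, F, G, H, I}, which has 8 elements.
Since |N(S)| = 8 ≥ |S| = 3, Hall's condition holds for this subset.

8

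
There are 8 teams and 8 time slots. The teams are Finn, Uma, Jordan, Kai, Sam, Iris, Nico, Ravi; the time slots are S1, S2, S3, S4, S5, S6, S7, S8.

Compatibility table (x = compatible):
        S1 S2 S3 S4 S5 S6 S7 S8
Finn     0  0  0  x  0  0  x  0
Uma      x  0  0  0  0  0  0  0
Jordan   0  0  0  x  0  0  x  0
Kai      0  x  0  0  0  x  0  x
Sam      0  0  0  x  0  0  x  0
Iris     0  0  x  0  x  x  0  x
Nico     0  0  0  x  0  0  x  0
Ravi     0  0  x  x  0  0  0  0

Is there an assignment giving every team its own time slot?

No

The set {Finn, Jordan, Sam, Nico} has only 2 neighbours ({S4, S7}), so by Hall's theorem at most 6 of the 8 teams can be matched.
Hence no matching covers every team.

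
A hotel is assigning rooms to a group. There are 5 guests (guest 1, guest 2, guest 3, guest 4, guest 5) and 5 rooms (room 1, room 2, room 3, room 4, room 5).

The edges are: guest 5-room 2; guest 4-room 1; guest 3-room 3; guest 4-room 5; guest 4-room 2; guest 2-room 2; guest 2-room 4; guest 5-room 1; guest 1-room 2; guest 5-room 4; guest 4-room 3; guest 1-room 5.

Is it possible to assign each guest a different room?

Yes

One maximum matching: guest 1-room 5, guest 2-room 2, guest 3-room 3, guest 4-room 1, guest 5-room 4.
All 5 guests are covered.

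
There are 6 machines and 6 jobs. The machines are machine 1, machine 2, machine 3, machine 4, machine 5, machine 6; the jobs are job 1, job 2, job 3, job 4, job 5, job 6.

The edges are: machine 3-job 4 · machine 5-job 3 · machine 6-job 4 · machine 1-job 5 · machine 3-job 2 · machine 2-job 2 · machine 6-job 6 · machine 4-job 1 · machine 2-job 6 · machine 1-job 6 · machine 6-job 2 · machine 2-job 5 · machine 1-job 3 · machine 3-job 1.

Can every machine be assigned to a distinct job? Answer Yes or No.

One maximum matching: machine 1–job 5, machine 2–job 6, machine 3–job 4, machine 4–job 1, machine 5–job 3, machine 6–job 2.
Every machine is matched, so this is a perfect matching.

Yes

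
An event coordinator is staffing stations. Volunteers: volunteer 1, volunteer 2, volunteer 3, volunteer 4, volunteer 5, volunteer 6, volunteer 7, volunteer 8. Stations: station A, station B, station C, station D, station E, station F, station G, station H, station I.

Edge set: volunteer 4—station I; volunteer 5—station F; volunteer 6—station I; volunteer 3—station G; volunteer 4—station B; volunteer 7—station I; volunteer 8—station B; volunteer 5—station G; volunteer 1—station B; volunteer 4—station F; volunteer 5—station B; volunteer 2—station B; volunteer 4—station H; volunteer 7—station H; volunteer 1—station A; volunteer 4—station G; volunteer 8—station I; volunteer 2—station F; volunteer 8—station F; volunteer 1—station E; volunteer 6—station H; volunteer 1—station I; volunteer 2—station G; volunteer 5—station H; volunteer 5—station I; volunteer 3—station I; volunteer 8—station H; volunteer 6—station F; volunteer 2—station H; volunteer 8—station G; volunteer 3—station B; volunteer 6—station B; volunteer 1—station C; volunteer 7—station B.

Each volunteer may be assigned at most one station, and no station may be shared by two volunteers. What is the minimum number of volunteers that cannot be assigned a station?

For example, pair volunteer 1–station C, volunteer 2–station H, volunteer 3–station G, volunteer 4–station F, volunteer 5–station I, volunteer 6–station B.
The set {volunteer 2, volunteer 3, volunteer 4, volunteer 5, volunteer 6, volunteer 7, volunteer 8} has only 5 neighbours ({station B, station F, station G, station H, station I}), so by Hall's theorem at most 6 of the 8 volunteers can be matched.
That matches 6 of the 8, leaving 2 unmatched; no matching can do better.

2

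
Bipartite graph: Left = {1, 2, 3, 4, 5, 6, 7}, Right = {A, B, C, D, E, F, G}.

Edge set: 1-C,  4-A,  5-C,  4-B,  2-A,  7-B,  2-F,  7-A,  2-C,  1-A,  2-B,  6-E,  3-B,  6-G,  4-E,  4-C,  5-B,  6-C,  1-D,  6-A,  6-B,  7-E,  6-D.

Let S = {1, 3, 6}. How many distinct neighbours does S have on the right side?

6

The union of neighbours of {1, 3, 6} is {A, B, C, D, E, G}, which has 6 elements.
Since |N(S)| = 6 ≥ |S| = 3, Hall's condition holds for this subset.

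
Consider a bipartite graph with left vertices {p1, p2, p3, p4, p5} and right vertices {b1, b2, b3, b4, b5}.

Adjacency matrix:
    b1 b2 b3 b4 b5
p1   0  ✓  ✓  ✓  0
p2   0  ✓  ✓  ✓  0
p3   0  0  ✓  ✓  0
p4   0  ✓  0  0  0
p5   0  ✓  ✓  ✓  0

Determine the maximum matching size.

One maximum matching: p1–b2, p2–b4, p3–b3.
The set {p1, p2, p3, p4, p5} has only 3 neighbours ({b2, b3, b4}), so by Hall's theorem at most 3 of the 5 left vertices can be matched.

3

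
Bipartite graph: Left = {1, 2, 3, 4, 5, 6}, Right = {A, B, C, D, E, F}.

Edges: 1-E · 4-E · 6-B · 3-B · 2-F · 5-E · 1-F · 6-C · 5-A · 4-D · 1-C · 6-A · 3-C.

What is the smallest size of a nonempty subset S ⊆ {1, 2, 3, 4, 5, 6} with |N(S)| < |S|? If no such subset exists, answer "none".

none

A matching saturating every left vertex exists, for instance 1→E, 2→F, 3→C, 4→D, 5→A, 6→B.
By Hall's marriage theorem, this means |N(S)| ≥ |S| for every subset S, so no violating subset exists.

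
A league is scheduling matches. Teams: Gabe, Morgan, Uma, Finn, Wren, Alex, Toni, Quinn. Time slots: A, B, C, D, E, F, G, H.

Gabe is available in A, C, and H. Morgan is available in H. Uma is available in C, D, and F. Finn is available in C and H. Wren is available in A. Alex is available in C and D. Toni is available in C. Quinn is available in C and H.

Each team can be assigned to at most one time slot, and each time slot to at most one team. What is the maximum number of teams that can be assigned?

5

For example, pair Gabe→A, Morgan→H, Uma→F, Finn→C, Alex→D.
The set {Gabe, Morgan, Finn, Wren, Toni, Quinn} has only 3 neighbours ({A, C, H}), so by Hall's theorem at most 5 of the 8 teams can be matched.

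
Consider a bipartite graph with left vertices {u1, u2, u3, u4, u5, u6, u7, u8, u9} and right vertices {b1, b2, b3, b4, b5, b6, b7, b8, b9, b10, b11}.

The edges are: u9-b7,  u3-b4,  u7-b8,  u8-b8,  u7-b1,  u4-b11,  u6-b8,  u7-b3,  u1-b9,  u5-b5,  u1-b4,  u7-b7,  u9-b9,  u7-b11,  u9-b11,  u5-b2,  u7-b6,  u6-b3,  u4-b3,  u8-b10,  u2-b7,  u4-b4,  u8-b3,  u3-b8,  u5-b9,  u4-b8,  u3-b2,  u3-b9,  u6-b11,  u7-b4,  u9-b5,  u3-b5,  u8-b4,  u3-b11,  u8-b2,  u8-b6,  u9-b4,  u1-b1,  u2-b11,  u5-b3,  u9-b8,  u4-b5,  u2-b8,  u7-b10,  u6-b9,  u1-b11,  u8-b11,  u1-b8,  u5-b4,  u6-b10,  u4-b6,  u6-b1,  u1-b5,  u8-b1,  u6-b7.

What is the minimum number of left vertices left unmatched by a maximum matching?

0

One maximum matching: u1→b4, u2→b11, u3→b2, u4→b5, u5→b3, u6→b1, u7→b6, u8→b8, u9→b7.
All 9 left vertices are matched, so no larger matching exists.
That matches 9 of the 9, leaving 0 unmatched; no matching can do better.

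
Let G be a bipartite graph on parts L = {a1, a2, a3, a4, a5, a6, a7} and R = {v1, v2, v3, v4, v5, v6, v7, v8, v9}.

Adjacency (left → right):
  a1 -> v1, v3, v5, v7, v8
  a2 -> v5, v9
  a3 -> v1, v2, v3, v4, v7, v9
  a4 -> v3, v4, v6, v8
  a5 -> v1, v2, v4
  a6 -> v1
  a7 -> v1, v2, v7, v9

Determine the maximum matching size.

7

One maximum matching: a1→v5, a2→v9, a3→v3, a4→v6, a5→v4, a6→v1, a7→v2.
This saturates every left vertex, so 7 is the maximum.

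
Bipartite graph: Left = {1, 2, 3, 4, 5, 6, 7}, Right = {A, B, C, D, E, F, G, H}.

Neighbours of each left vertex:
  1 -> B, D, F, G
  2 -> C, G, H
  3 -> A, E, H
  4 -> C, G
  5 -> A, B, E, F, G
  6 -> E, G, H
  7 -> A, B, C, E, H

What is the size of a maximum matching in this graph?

7

For example, pair 1–F, 2–C, 3–H, 4–G, 5–B, 6–E, 7–A.
This saturates every left vertex, so 7 is the maximum.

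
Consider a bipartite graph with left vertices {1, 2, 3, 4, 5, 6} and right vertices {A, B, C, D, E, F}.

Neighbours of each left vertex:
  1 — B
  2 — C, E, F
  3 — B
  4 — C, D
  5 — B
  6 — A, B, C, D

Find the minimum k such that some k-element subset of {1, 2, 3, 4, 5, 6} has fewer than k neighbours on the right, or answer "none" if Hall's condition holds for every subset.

2

Take S = {1, 3}. Its neighbourhood is {B}, so |N(S)| = 1 < |S| = 2.
No single vertex violates Hall's condition since each has at least one neighbour, so 2 is the minimum.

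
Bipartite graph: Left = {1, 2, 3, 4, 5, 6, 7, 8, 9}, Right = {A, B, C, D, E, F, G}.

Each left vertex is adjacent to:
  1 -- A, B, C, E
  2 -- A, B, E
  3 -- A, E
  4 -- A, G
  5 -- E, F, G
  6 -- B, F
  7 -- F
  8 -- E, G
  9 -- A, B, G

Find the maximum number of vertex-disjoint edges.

For example, pair 1-C, 2-E, 3-A, 4-G, 5-F, 6-B.
The set {2, 3, 4, 5, 6, 7, 8, 9} has only 5 neighbours ({A, B, E, F, G}), so by Hall's theorem at most 6 of the 9 left vertices can be matched.

6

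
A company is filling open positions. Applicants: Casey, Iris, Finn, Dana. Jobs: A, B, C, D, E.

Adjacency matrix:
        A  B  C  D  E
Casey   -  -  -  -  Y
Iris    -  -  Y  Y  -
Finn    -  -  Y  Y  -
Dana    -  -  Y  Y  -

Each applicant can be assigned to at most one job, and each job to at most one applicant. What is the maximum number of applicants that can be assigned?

A valid assignment of size 3: Casey→E, Iris→D, Finn→C.
The set {Iris, Finn, Dana} has only 2 neighbours ({C, D}), so by Hall's theorem at most 3 of the 4 applicants can be matched.

3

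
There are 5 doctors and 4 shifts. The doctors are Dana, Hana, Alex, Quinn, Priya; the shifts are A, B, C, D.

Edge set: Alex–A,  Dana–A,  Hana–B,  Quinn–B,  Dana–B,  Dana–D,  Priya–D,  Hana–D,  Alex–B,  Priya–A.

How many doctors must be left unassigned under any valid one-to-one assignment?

For example, pair Dana–A, Hana–D, Alex–B.
The set {Dana, Hana, Alex, Quinn, Priya} has only 3 neighbours ({A, B, D}), so by Hall's theorem at most 3 of the 5 doctors can be matched.
That matches 3 of the 5, leaving 2 unmatched; no matching can do better.

2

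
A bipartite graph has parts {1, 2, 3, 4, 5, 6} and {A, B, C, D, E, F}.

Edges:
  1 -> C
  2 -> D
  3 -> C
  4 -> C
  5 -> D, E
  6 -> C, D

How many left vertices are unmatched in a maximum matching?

For example, pair 1→C, 2→D, 5→E.
The set {1, 2, 3, 4, 6} has only 2 neighbours ({C, D}), so by Hall's theorem at most 3 of the 6 left vertices can be matched.
That matches 3 of the 6, leaving 3 unmatched; no matching can do better.

3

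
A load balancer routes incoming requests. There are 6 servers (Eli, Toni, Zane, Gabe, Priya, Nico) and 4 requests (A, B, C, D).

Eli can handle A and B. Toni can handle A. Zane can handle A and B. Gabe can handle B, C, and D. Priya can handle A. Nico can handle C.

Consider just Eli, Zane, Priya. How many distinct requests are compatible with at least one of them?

The union of neighbours of {Eli, Zane, Priya} is {A, B}, which has 2 elements.
Since |N(S)| = 2 < |S| = 3, Hall's condition fails for this subset.

2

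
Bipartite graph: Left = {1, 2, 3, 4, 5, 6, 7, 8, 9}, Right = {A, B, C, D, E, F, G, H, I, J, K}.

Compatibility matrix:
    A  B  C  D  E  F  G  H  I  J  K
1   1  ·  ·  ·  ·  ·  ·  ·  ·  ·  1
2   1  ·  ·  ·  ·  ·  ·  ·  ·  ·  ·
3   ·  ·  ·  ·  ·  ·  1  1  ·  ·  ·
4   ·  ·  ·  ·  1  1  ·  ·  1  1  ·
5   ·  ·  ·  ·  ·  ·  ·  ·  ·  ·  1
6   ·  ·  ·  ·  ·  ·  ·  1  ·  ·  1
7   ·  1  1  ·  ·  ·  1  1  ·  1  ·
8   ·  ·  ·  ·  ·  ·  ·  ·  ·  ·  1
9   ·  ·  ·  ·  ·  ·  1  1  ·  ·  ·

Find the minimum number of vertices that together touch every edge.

6

The 6 edges 1–K, 2–A, 3–G, 4–E, 6–H, 7–J form a matching, so any vertex cover needs at least 6 vertices (one per matched edge).
Conversely {4, 7, A, G, H, K} meets every edge and has exactly 6 vertices, so 6 is optimal.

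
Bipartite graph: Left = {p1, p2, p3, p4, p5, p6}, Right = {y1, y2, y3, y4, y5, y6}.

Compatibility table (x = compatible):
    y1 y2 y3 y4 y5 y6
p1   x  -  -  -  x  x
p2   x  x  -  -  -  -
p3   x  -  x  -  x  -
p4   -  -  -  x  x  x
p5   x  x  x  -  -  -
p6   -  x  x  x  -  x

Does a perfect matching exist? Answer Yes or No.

A valid assignment of size 6: p1–y6, p2–y2, p3–y5, p4–y4, p5–y1, p6–y3.
Every left vertex is matched, so this is a perfect matching.

Yes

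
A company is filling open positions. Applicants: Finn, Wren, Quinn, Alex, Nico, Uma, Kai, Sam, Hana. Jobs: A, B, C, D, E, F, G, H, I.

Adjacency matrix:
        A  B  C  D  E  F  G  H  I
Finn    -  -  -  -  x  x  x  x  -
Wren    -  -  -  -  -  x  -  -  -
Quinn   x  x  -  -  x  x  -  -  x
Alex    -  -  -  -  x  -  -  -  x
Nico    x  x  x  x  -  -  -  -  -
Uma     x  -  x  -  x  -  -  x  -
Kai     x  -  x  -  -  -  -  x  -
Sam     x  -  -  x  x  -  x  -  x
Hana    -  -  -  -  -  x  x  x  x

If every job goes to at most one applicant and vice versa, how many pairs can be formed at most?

9

A valid assignment of size 9: Finn→H, Wren→F, Quinn→B, Alex→I, Nico→D, Uma→E, Kai→C, Sam→A, Hana→G.
All 9 applicants are matched, so no larger matching exists.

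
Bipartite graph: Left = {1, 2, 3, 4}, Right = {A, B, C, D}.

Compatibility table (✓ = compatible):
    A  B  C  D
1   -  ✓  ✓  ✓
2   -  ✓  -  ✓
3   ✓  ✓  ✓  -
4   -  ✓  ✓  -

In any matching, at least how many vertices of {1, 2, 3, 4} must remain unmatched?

For example, pair 1→C, 2→D, 3→A, 4→B.
This saturates every left vertex, so 4 is the maximum.
That matches 4 of the 4, leaving 0 unmatched; no matching can do better.

0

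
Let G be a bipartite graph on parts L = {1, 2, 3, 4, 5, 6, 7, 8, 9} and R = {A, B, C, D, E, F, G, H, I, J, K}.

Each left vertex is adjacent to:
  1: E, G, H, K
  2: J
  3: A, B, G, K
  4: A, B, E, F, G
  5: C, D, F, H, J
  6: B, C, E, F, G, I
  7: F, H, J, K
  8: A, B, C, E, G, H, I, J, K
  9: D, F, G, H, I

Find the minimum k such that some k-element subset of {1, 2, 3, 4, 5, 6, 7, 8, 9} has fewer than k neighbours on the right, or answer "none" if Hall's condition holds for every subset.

A matching saturating every left vertex exists, for instance 1→H, 2→J, 3→K, 4→E, 5→D, 6→B, 7→F, 8→A, 9→G.
By Hall's marriage theorem, this means |N(S)| ≥ |S| for every subset S, so no violating subset exists.

none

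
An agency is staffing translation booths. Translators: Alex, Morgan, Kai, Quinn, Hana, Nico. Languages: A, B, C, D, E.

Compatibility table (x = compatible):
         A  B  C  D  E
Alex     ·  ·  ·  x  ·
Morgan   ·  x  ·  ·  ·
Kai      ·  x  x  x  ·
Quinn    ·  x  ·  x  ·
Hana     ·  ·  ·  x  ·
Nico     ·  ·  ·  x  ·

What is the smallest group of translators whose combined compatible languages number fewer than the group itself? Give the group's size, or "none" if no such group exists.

2

Take S = {Alex, Hana}. Its neighbourhood is {D}, so |N(S)| = 1 < |S| = 2.
No single vertex violates Hall's condition since each has at least one neighbour, so 2 is the minimum.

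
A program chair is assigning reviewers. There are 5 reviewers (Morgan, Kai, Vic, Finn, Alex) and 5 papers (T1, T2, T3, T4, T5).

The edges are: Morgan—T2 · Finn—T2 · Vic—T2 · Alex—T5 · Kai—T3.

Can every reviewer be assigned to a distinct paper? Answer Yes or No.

The set {Morgan, Vic, Finn} has only 1 neighbour ({T2}), so by Hall's theorem at most 3 of the 5 reviewers can be matched.
Hence no matching covers every reviewer.

No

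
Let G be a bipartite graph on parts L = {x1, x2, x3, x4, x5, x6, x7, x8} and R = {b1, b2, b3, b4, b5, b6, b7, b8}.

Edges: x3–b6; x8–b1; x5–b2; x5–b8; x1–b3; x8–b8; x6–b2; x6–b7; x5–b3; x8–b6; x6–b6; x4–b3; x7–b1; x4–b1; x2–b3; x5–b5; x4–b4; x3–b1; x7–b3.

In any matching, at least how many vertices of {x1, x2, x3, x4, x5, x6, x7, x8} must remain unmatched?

1

For example, pair x1–b3, x3–b6, x4–b4, x5–b2, x6–b7, x7–b1, x8–b8.
The set {x1, x2} has only 1 neighbour ({b3}), so by Hall's theorem at most 7 of the 8 left vertices can be matched.
That matches 7 of the 8, leaving 1 unmatched; no matching can do better.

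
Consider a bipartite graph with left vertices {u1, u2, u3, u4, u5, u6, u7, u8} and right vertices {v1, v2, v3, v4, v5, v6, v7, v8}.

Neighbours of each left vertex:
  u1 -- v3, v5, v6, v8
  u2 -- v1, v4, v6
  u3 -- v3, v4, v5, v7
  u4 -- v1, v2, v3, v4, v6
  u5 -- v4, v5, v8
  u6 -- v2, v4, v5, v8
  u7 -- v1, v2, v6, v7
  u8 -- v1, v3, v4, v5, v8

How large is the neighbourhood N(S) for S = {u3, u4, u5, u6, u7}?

8

The union of neighbours of {u3, u4, u5, u6, u7} is {v1, v2, v3, v4, v5, v6, v7, v8}, which has 8 elements.
Since |N(S)| = 8 ≥ |S| = 5, Hall's condition holds for this subset.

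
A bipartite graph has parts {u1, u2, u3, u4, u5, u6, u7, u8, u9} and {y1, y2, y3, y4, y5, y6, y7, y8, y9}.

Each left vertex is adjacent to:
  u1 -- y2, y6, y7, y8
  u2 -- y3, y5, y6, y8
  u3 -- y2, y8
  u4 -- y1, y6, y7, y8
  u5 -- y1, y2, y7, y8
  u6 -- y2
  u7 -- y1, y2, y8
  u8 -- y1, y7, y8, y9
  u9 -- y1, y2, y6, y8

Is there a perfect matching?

The set {u1, u3, u4, u5, u6, u7, u9} has only 5 neighbours ({y1, y2, y6, y7, y8}), so by Hall's theorem at most 7 of the 9 left vertices can be matched.
Hence no matching covers every left vertex.

No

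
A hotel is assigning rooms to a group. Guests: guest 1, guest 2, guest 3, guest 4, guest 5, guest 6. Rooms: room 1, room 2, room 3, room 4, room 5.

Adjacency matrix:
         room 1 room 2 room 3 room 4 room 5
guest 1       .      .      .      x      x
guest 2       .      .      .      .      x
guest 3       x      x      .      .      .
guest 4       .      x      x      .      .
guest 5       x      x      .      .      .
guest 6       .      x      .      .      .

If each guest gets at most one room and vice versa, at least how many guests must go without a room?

1

A valid assignment of size 5: guest 1–room 4, guest 2–room 5, guest 3–room 2, guest 4–room 3, guest 5–room 1.
The set {guest 3, guest 5, guest 6} has only 2 neighbours ({room 1, room 2}), so by Hall's theorem at most 5 of the 6 guests can be matched.
That matches 5 of the 6, leaving 1 unmatched; no matching can do better.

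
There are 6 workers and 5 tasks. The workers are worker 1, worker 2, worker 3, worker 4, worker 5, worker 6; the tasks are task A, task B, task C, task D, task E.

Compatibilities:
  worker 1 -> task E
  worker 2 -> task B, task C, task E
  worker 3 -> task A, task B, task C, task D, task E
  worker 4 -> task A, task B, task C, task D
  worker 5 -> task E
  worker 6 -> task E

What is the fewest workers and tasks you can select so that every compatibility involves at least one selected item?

The 4 edges worker 1–task E, worker 2–task B, worker 3–task A, worker 4–task D form a matching, so any vertex cover needs at least 4 vertices (one per matched edge).
Conversely {worker 2, worker 3, worker 4, task E} meets every edge and has exactly 4 vertices, so 4 is optimal.

4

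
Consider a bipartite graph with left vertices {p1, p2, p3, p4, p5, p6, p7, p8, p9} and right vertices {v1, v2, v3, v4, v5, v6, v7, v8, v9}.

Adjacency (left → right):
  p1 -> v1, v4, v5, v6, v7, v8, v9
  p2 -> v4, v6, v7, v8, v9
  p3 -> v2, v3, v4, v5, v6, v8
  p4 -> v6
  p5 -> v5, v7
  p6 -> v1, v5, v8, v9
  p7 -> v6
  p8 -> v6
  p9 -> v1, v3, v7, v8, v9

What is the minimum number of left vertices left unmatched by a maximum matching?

One maximum matching: p1→v1, p2→v4, p3→v8, p4→v6, p5→v7, p6→v9, p9→v3.
The set {p4, p7, p8} has only 1 neighbour ({v6}), so by Hall's theorem at most 7 of the 9 left vertices can be matched.
That matches 7 of the 9, leaving 2 unmatched; no matching can do better.

2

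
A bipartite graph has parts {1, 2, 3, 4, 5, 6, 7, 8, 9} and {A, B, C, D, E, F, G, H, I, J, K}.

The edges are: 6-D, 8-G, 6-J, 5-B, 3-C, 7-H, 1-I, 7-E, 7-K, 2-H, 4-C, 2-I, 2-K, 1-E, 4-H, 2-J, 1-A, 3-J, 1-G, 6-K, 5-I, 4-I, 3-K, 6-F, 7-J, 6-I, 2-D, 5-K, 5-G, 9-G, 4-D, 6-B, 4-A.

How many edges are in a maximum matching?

One maximum matching: 1→I, 2→K, 3→C, 4→A, 5→B, 6→J, 7→E, 8→G.
The set {8, 9} has only 1 neighbour ({G}), so by Hall's theorem at most 8 of the 9 left vertices can be matched.

8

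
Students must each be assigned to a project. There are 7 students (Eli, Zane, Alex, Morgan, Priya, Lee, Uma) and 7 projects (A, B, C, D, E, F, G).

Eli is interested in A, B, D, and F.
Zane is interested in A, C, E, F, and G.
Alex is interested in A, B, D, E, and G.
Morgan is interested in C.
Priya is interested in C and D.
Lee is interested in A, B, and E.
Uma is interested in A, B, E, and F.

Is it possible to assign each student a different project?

A valid assignment of size 7: Eli→F, Zane→A, Alex→G, Morgan→C, Priya→D, Lee→E, Uma→B.
All 7 students are covered.

Yes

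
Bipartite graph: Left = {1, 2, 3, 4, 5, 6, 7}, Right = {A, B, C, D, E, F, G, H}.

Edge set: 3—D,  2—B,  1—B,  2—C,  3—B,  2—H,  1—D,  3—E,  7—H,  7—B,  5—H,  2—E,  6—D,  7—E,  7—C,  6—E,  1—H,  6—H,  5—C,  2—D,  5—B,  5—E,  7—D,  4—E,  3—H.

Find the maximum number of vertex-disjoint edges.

For example, pair 1–H, 2–C, 3–D, 4–E, 5–B.
The set {1, 2, 3, 4, 5, 6, 7} has only 5 neighbours ({B, C, D, E, H}), so by Hall's theorem at most 5 of the 7 left vertices can be matched.

5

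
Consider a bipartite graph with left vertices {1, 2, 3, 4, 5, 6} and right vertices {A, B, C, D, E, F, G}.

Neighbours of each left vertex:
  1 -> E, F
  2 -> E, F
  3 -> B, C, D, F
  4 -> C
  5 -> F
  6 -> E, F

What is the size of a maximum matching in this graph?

4

A valid assignment of size 4: 1-F, 2-E, 3-B, 4-C.
The set {1, 2, 5, 6} has only 2 neighbours ({E, F}), so by Hall's theorem at most 4 of the 6 left vertices can be matched.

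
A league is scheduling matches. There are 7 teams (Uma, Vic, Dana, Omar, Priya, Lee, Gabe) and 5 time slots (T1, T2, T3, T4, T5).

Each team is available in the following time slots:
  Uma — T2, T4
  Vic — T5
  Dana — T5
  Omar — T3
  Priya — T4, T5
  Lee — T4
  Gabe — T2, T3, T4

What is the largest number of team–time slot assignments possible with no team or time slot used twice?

For example, pair Uma→T2, Vic→T5, Omar→T3, Priya→T4.
The set {Uma, Vic, Dana, Omar, Priya, Lee, Gabe} has only 4 neighbours ({T2, T3, T4, T5}), so by Hall's theorem at most 4 of the 7 teams can be matched.

4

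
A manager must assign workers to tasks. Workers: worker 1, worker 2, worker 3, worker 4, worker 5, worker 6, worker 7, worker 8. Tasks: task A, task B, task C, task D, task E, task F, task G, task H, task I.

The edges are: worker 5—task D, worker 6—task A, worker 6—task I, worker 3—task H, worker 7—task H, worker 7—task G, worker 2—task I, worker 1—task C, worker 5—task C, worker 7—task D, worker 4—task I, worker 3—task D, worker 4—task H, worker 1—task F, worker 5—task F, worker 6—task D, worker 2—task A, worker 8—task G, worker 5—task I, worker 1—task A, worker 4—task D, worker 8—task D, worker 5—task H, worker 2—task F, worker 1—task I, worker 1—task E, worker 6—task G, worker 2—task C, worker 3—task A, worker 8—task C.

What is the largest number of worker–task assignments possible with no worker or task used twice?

8

A valid assignment of size 8: worker 1→task E, worker 2→task C, worker 3→task H, worker 4→task I, worker 5→task F, worker 6→task A, worker 7→task G, worker 8→task D.
All 8 workers are matched, so no larger matching exists.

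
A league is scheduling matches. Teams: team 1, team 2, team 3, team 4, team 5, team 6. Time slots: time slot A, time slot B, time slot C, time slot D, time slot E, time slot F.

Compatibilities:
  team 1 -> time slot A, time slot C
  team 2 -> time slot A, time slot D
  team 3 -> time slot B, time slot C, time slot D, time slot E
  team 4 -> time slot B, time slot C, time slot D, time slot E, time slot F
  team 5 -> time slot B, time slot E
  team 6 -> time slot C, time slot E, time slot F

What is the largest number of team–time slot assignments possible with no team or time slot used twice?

For example, pair team 1-time slot C, team 2-time slot A, team 3-time slot D, team 4-time slot E, team 5-time slot B, team 6-time slot F.
This saturates every team, so 6 is the maximum.

6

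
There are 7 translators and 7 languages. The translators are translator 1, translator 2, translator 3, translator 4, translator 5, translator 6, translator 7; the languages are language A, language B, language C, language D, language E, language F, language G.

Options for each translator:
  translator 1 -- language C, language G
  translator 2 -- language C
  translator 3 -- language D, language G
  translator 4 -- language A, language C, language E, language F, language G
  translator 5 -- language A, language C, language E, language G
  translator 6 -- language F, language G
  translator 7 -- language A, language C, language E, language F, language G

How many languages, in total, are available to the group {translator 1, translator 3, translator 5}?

The union of neighbours of {translator 1, translator 3, translator 5} is {language A, language C, language D, language E, language G}, which has 5 elements.
Since |N(S)| = 5 ≥ |S| = 3, Hall's condition holds for this subset.

5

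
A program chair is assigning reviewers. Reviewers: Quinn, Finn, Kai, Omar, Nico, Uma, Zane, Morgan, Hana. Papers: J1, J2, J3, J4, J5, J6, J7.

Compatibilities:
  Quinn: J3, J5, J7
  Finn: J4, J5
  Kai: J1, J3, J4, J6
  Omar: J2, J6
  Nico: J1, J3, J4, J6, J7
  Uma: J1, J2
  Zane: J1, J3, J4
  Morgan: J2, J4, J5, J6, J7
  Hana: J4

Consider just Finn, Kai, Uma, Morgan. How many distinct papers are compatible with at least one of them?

The union of neighbours of {Finn, Kai, Uma, Morgan} is {J1, J2, J3, J4, J5, J6, J7}, which has 7 elements.
Since |N(S)| = 7 ≥ |S| = 4, Hall's condition holds for this subset.

7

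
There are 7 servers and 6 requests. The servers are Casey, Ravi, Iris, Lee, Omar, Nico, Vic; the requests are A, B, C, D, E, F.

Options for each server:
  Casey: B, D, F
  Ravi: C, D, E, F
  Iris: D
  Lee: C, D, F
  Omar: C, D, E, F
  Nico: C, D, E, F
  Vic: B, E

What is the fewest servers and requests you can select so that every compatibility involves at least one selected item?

5

A maximum matching has 5 edges (e.g. Casey–B, Ravi–C, Iris–D, Lee–F, Omar–E).
By König's theorem the minimum vertex cover has the same size. One such cover is {B, C, D, E, F}.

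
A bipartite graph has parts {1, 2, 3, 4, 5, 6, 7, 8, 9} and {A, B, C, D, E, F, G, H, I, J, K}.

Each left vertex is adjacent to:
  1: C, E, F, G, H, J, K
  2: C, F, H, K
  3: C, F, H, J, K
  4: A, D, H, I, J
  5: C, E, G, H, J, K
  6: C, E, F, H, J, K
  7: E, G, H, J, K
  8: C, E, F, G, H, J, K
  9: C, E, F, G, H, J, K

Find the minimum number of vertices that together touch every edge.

8

{4, C, E, F, G, H, J, K} is a vertex cover of size 8: every edge has an endpoint in this set.
No smaller cover exists because 1–K, 2–C, 3–F, 4–A, 5–H, 6–E, 7–G, 8–J is a matching of size 8, and a cover must include an endpoint of each of these disjoint edges (König's theorem).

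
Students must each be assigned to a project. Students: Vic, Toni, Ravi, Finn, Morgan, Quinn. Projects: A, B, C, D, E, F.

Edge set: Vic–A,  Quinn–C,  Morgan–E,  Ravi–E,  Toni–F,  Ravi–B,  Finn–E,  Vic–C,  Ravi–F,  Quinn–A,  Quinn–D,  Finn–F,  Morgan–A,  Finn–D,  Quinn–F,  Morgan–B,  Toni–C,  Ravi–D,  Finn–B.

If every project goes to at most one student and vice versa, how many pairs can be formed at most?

6

For example, pair Vic→A, Toni→C, Ravi→D, Finn→E, Morgan→B, Quinn→F.
This saturates every student, so 6 is the maximum.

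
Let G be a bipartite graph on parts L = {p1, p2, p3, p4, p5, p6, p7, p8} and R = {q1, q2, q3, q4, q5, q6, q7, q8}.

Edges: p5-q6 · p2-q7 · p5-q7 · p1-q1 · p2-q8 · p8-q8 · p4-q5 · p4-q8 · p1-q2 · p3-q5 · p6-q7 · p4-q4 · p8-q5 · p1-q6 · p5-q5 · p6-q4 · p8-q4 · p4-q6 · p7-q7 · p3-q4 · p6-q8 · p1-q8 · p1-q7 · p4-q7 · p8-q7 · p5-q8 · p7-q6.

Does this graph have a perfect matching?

The set {p2, p3, p4, p5, p6, p7, p8} has only 5 neighbours ({q4, q5, q6, q7, q8}), so by Hall's theorem at most 6 of the 8 left vertices can be matched.
Hence no matching covers every left vertex.

No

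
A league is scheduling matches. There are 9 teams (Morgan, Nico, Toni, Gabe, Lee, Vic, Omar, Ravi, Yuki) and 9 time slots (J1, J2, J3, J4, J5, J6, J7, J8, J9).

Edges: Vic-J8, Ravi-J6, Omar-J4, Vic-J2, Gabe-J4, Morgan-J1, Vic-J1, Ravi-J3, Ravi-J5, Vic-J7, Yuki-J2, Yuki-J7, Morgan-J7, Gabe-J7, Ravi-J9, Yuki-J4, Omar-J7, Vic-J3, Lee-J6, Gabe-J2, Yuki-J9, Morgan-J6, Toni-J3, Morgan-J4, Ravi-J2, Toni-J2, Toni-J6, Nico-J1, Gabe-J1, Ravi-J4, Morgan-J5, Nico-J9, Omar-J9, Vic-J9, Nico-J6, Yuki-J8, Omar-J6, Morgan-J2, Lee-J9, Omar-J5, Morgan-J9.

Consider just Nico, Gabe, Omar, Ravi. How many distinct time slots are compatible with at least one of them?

The union of neighbours of {Nico, Gabe, Omar, Ravi} is {J1, J2, J3, J4, J5, J6, J7, J9}, which has 8 elements.
Since |N(S)| = 8 ≥ |S| = 4, Hall's condition holds for this subset.

8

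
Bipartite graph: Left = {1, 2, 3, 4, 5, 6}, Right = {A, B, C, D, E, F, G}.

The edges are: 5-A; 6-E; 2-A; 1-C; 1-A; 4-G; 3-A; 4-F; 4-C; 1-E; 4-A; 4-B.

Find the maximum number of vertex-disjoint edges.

4

A valid assignment of size 4: 1→C, 2→A, 4→G, 6→E.
The set {2, 3, 5} has only 1 neighbour ({A}), so by Hall's theorem at most 4 of the 6 left vertices can be matched.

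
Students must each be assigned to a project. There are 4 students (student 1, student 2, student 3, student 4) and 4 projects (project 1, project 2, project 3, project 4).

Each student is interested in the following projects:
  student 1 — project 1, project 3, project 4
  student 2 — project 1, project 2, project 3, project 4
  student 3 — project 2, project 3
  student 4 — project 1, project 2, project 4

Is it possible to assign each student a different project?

One maximum matching: student 1-project 3, student 2-project 1, student 3-project 2, student 4-project 4.
All 4 students are covered.

Yes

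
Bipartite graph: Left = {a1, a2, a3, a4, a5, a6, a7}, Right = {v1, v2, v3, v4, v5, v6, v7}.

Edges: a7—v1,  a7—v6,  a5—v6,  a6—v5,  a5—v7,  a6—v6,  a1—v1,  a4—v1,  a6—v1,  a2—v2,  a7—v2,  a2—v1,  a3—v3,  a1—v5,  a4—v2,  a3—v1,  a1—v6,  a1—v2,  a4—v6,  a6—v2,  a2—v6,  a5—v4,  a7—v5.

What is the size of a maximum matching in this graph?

A valid assignment of size 6: a1–v5, a2–v1, a3–v3, a4–v6, a5–v7, a6–v2.
The set {a1, a2, a4, a6, a7} has only 4 neighbours ({v1, v2, v5, v6}), so by Hall's theorem at most 6 of the 7 left vertices can be matched.

6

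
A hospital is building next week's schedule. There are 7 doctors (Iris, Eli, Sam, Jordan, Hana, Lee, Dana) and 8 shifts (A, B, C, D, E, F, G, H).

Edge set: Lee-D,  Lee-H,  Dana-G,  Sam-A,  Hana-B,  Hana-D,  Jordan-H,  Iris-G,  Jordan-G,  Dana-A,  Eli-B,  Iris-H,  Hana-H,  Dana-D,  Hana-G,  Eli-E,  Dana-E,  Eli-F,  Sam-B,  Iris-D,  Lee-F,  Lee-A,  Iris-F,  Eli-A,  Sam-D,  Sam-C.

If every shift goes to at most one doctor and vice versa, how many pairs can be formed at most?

7

One maximum matching: Iris–D, Eli–B, Sam–C, Jordan–H, Hana–G, Lee–F, Dana–E.
This saturates every doctor, so 7 is the maximum.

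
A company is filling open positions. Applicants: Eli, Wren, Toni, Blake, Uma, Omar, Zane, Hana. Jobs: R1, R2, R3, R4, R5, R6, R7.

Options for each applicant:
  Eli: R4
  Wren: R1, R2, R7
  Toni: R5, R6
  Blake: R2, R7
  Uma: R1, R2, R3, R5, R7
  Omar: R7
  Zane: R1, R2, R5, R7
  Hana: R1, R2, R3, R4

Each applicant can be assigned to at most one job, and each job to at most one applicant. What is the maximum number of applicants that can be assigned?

For example, pair Eli→R4, Wren→R1, Toni→R6, Blake→R2, Uma→R3, Omar→R7, Zane→R5.
The set {Eli, Wren, Blake, Uma, Omar, Zane, Hana} has only 6 neighbours ({R1, R2, R3, R4, R5, R7}), so by Hall's theorem at most 7 of the 8 applicants can be matched.

7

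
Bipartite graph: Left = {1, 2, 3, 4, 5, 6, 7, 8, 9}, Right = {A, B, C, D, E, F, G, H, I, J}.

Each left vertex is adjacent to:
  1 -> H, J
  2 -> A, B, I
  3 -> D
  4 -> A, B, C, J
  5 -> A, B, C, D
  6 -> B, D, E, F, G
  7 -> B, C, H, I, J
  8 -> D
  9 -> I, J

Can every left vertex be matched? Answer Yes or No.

No

The set {3, 8} has only 1 neighbour ({D}), so by Hall's theorem at most 8 of the 9 left vertices can be matched.
Hence no matching covers every left vertex.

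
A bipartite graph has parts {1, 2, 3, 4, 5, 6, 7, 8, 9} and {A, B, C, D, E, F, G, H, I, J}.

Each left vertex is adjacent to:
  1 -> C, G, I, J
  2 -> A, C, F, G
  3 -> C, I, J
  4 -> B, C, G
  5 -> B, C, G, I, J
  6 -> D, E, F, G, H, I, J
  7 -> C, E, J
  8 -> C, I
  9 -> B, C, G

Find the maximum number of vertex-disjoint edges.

A valid assignment of size 8: 1→J, 2→F, 3→I, 4→B, 5→G, 6→H, 7→E, 8→C.
The set {1, 3, 4, 5, 8, 9} has only 5 neighbours ({B, C, G, I, J}), so by Hall's theorem at most 8 of the 9 left vertices can be matched.

8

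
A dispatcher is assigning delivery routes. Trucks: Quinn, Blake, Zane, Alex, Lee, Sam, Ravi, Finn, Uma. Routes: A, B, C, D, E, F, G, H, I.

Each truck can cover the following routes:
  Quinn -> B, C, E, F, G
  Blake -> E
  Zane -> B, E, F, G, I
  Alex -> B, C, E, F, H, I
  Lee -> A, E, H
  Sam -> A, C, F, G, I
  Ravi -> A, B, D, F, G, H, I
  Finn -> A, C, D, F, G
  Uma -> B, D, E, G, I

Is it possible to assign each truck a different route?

For example, pair Quinn–B, Blake–E, Zane–I, Alex–C, Lee–H, Sam–F, Ravi–D, Finn–A, Uma–G.
Every truck is matched, so this is a perfect matching.

Yes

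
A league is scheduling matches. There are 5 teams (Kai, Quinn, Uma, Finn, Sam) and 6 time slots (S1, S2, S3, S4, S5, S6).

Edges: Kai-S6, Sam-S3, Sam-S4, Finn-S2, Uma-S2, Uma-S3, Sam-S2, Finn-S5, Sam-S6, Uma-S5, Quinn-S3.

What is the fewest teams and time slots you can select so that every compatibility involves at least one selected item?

The 5 edges Kai–S6, Quinn–S3, Uma–S5, Finn–S2, Sam–S4 form a matching, so any vertex cover needs at least 5 vertices (one per matched edge).
Conversely {Kai, Quinn, Uma, Finn, Sam} meets every edge and has exactly 5 vertices, so 5 is optimal.

5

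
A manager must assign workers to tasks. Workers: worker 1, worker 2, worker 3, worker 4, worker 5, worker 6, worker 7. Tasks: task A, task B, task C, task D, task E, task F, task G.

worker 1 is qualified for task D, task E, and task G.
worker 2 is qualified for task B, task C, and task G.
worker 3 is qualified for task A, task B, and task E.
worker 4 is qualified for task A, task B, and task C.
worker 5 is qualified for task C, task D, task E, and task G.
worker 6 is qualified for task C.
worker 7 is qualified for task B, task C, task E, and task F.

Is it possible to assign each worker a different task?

Yes

For example, pair worker 1–task D, worker 2–task G, worker 3–task A, worker 4–task B, worker 5–task E, worker 6–task C, worker 7–task F.
All 7 workers are covered.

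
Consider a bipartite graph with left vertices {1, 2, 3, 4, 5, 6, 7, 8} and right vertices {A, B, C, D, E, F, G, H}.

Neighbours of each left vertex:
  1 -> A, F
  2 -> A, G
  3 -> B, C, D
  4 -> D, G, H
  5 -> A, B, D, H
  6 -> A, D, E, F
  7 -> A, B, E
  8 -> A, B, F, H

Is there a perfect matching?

A valid assignment of size 8: 1-F, 2-A, 3-C, 4-G, 5-H, 6-D, 7-E, 8-B.
Every left vertex is matched, so this is a perfect matching.

Yes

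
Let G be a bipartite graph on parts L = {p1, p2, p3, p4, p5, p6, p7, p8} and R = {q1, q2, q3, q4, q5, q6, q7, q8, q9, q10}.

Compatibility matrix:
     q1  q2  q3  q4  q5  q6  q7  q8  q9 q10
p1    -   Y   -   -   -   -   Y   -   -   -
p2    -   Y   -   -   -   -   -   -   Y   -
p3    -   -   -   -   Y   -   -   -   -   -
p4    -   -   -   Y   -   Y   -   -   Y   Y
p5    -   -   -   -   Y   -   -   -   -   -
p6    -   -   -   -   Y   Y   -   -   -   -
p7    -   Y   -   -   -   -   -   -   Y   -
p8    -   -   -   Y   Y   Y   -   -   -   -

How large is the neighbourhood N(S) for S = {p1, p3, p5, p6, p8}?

The union of neighbours of {p1, p3, p5, p6, p8} is {q2, q4, q5, q6, q7}, which has 5 elements.
Since |N(S)| = 5 ≥ |S| = 5, Hall's condition holds for this subset.

5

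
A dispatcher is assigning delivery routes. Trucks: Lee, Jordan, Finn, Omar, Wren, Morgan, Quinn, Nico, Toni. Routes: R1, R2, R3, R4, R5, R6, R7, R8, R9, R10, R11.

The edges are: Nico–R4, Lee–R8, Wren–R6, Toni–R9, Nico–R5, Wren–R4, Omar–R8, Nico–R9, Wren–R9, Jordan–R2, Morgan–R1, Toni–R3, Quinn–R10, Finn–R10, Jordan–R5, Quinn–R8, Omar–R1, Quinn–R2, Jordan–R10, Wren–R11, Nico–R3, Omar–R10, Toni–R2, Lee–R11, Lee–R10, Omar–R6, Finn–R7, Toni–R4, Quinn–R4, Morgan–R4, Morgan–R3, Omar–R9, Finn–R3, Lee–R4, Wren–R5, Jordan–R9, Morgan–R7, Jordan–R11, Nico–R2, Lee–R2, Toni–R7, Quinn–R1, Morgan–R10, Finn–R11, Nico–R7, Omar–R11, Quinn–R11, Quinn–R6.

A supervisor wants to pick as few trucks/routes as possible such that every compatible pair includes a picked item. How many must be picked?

9

A maximum matching has 9 edges (e.g. Lee–R2, Jordan–R5, Finn–R7, Omar–R10, Wren–R11, Morgan–R4, Quinn–R6, Nico–R3, Toni–R9).
By König's theorem the minimum vertex cover has the same size. One such cover is {Lee, Jordan, Finn, Omar, Wren, Morgan, Quinn, Nico, Toni}.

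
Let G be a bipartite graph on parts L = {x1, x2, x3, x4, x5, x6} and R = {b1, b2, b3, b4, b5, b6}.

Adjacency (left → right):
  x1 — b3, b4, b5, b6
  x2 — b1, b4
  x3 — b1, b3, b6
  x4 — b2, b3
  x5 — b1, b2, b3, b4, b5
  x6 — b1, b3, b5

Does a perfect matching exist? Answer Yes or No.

Yes

For example, pair x1→b6, x2→b4, x3→b1, x4→b2, x5→b5, x6→b3.
Every left vertex is matched, so this is a perfect matching.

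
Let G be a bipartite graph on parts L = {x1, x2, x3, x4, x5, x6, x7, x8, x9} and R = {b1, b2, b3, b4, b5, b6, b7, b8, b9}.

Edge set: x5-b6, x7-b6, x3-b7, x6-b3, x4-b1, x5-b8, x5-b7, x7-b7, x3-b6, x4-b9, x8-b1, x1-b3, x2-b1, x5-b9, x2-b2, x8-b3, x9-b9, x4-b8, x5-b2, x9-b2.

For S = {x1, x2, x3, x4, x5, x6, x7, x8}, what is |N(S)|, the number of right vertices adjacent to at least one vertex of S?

7

The union of neighbours of {x1, x2, x3, x4, x5, x6, x7, x8} is {b1, b2, b3, b6, b7, b8, b9}, which has 7 elements.
Since |N(S)| = 7 < |S| = 8, Hall's condition fails for this subset.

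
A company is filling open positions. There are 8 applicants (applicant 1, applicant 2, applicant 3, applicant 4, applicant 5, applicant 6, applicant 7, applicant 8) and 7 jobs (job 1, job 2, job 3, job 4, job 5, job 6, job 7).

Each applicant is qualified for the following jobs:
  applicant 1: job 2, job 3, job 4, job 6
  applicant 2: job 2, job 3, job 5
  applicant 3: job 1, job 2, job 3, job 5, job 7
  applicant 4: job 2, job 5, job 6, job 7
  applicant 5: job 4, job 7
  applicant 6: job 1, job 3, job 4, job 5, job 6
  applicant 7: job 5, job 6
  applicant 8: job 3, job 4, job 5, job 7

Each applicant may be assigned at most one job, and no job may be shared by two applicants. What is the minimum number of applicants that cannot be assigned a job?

1

A valid assignment of size 7: applicant 1–job 3, applicant 2–job 5, applicant 3–job 7, applicant 4–job 2, applicant 5–job 4, applicant 6–job 1, applicant 7–job 6.
The set {applicant 1, applicant 2, applicant 3, applicant 4, applicant 5, applicant 6, applicant 7, applicant 8} has only 7 neighbours ({job 1, job 2, job 3, job 4, job 5, job 6, job 7}), so by Hall's theorem at most 7 of the 8 applicants can be matched.
That matches 7 of the 8, leaving 1 unmatched; no matching can do better.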